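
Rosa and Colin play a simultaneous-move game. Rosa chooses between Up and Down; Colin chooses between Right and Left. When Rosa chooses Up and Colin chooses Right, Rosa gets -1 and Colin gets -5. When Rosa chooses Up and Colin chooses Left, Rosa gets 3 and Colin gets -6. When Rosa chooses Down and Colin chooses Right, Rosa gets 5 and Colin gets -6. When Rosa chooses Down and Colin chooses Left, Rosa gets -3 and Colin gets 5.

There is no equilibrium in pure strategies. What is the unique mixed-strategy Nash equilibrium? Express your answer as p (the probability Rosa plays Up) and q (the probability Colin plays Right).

p = 11/12, q = 1/2

For Colin to be willing to mix, Colin must be indifferent between Right and Left, which pins down Rosa's mix.
  Colin's expected payoff from Right: p·(-5) + (1−p)·(-6) = p - 6
  Colin's expected payoff from Left: p·(-6) + (1−p)·5 = -11p + 5
  p - 6 = -11p + 5  ⇒  12p = 11  ⇒  p = 11/12.
Colin's mix must leave Rosa indifferent between Up and Down.
  Rosa's payoff to Up: q·(-1) + (1−q)·3 = -4q + 3
  Rosa's payoff to Down: q·5 + (1−q)·(-3) = 8q - 3
  -4q + 3 = 8q - 3  ⇒  -12q = -6  ⇒  q = 1/2.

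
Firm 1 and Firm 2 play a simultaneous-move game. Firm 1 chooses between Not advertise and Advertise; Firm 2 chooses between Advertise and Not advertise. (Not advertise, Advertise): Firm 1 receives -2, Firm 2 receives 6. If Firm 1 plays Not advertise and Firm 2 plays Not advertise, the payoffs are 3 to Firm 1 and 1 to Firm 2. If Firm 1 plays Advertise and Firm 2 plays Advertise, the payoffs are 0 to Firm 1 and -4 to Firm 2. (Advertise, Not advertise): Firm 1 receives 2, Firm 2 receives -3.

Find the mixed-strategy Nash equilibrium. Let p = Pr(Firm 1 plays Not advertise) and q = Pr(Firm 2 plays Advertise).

Firm 1's mix must leave Firm 2 indifferent between Advertise and Not advertise.
  Firm 2's payoff from Advertise: p·6 + (1−p)·(-4) = 10p - 4
  Firm 2's payoff from Not advertise: p·1 + (1−p)·(-3) = 4p - 3
  10p - 4 = 4p - 3  ⇒  6p = 1  ⇒  p = 1/6.
Set Firm 1's expected payoff from Not advertise equal to that from Advertise:
  Firm 1's expected payoff from Not advertise: q·(-2) + (1−q)·3 = -5q + 3
  Firm 1's expected payoff from Advertise: q·0 + (1−q)·2 = -2q + 2
  -5q + 3 = -2q + 2  ⇒  -3q = -1  ⇒  q = 1/3.

p = 1/6, q = 1/3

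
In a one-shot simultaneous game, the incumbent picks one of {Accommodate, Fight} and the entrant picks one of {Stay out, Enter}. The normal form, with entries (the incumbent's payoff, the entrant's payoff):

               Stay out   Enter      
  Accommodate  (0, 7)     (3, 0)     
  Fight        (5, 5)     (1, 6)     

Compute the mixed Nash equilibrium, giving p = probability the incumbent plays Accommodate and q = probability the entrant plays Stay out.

The entrant's indifference between Stay out and Enter determines the incumbent's mixing probability p:
  the entrant's payoff from Stay out: p·7 + (1−p)·5 = 2p + 5
  the entrant's payoff from Enter: p·0 + (1−p)·6 = -6p + 6
  2p + 5 = -6p + 6  ⇒  8p = 1  ⇒  p = 1/8.
The entrant's mix must leave the incumbent indifferent between Accommodate and Fight.
  the incumbent's expected payoff from Accommodate: q·0 + (1−q)·3 = -3q + 3
  the incumbent's expected payoff from Fight: q·5 + (1−q)·1 = 4q + 1
  -3q + 3 = 4q + 1  ⇒  -7q = -2  ⇒  q = 2/7.

p = 1/8, q = 2/7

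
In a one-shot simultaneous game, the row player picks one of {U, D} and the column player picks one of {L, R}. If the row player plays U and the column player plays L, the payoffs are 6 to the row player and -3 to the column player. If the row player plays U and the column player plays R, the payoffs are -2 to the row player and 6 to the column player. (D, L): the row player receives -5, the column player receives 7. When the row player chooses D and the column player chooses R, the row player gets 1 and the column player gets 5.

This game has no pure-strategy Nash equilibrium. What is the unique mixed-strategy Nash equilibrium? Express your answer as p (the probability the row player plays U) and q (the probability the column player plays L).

The column player's indifference between L and R determines the row player's mixing probability p:
  the column player's payoff to L: p·(-3) + (1−p)·7 = -10p + 7
  the column player's payoff to R: p·6 + (1−p)·5 = p + 5
  -10p + 7 = p + 5  ⇒  -11p = -2  ⇒  p = 2/11.
Set the row player's expected payoff from U equal to that from D:
  the row player's expected payoff from U: q·6 + (1−q)·(-2) = 8q - 2
  the row player's expected payoff from D: q·(-5) + (1−q)·1 = -6q + 1
  8q - 2 = -6q + 1  ⇒  14q = 3  ⇒  q = 3/14.

p = 2/11, q = 3/14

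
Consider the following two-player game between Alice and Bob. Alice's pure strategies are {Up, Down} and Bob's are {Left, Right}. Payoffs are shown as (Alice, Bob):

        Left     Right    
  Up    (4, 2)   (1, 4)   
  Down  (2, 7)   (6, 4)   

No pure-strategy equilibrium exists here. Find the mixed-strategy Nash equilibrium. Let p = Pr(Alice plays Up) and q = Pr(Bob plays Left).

p = 3/5, q = 5/7

For Bob to be willing to mix, Bob must be indifferent between Left and Right, which pins down Alice's mix.
  Bob's payoff from Left: p·2 + (1−p)·7 = -5p + 7
  Bob's payoff from Right: p·4 + (1−p)·4 = 4
  -5p + 7 = 4  ⇒  -5p = -3  ⇒  p = 3/5.
Set Alice's expected payoff from Up equal to that from Down:
  Alice's payoff to Up: q·4 + (1−q)·1 = 3q + 1
  Alice's payoff to Down: q·2 + (1−q)·6 = -4q + 6
  3q + 1 = -4q + 6  ⇒  7q = 5  ⇒  q = 5/7.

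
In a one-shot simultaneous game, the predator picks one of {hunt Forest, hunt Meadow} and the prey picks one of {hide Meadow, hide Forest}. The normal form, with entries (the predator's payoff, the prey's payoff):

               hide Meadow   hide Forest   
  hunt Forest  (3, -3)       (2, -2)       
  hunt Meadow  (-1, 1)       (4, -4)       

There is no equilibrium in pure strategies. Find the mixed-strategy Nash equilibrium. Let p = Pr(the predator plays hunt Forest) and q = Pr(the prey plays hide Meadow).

Set the prey's expected payoff from hide Meadow equal to that from hide Forest:
  the prey's payoff from hide Meadow: p·(-3) + (1−p)·1 = -4p + 1
  the prey's payoff from hide Forest: p·(-2) + (1−p)·(-4) = 2p - 4
  -4p + 1 = 2p - 4  ⇒  -6p = -5  ⇒  p = 5/6.
The prey's mix must leave the predator indifferent between hunt Forest and hunt Meadow.
  the predator's payoff from hunt Forest: q·3 + (1−q)·2 = q + 2
  the predator's payoff from hunt Meadow: q·(-1) + (1−q)·4 = -5q + 4
  q + 2 = -5q + 4  ⇒  6q = 2  ⇒  q = 1/3.

p = 5/6, q = 1/3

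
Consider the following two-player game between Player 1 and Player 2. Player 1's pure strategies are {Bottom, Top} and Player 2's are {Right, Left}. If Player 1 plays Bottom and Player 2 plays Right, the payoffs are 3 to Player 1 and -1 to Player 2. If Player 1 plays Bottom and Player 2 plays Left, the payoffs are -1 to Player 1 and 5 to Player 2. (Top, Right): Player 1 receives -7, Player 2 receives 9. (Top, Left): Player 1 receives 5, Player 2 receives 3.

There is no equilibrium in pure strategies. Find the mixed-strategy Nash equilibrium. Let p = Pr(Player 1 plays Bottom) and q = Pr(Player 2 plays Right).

p = 1/2, q = 3/8

Player 2's indifference between Right and Left determines Player 1's mixing probability p:
  Player 2's payoff to Right: p·(-1) + (1−p)·9 = -10p + 9
  Player 2's payoff to Left: p·5 + (1−p)·3 = 2p + 3
  -10p + 9 = 2p + 3  ⇒  -12p = -6  ⇒  p = 1/2.
In a mixed equilibrium Player 1 is indifferent between Bottom and Top; this condition fixes q.
  Player 1's expected payoff from Bottom: q·3 + (1−q)·(-1) = 4q - 1
  Player 1's expected payoff from Top: q·(-7) + (1−q)·5 = -12q + 5
  4q - 1 = -12q + 5  ⇒  16q = 6  ⇒  q = 3/8.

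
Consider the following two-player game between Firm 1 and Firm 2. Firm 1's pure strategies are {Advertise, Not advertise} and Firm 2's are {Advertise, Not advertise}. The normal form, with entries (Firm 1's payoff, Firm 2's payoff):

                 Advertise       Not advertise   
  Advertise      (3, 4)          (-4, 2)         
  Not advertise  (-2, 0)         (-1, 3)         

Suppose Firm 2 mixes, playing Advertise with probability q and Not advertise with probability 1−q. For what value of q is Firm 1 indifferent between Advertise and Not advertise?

Firm 2's mix must leave Firm 1 indifferent between Advertise and Not advertise.
  Firm 1's expected payoff from Advertise: q·3 + (1−q)·(-4) = 7q - 4
  Firm 1's expected payoff from Not advertise: q·(-2) + (1−q)·(-1) = -q - 1
  7q - 4 = -q - 1  ⇒  8q = 3  ⇒  q = 3/8.

q = 3/8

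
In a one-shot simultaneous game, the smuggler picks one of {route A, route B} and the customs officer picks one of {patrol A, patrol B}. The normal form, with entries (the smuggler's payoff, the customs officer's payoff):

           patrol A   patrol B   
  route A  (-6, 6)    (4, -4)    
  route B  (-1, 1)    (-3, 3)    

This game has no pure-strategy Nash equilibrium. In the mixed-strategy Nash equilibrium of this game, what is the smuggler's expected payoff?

-11/6

For the smuggler to be willing to mix, the smuggler must be indifferent between route A and route B, which pins down the customs officer's mix.
  the smuggler's payoff from route A: q·(-6) + (1−q)·4 = -10q + 4
  the smuggler's payoff from route B: q·(-1) + (1−q)·(-3) = 2q - 3
  -10q + 4 = 2q - 3  ⇒  -12q = -7  ⇒  q = 7/12.
At equilibrium the smuggler is indifferent across rows, so the smuggler's payoff equals the payoff from route A: (7/12)·(-6) + (5/12)·4 = -11/6.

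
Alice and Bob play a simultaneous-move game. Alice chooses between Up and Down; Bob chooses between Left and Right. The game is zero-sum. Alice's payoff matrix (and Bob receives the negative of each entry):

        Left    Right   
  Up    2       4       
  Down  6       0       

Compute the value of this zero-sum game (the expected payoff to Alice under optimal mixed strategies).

Set Alice's expected payoff from Up equal to that from Down:
  Alice's payoff to Up: q·2 + (1−q)·4 = -2q + 4
  Alice's payoff to Down: q·6 + (1−q)·0 = 6q
  -2q + 4 = 6q  ⇒  -8q = -4  ⇒  q = 1/2.
The value is Alice's expected payoff against this mix (using Up): (1/2)·2 + (1/2)·4 = 3.

v = 3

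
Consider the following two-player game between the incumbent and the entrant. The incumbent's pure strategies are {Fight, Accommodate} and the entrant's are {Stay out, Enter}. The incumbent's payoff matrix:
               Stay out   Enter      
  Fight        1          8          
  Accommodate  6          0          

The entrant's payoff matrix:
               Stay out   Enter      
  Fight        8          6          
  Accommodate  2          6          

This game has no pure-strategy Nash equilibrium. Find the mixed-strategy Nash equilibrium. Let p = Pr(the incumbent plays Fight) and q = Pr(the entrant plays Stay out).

In a mixed equilibrium the entrant is indifferent between Stay out and Enter; this condition fixes p.
  the entrant's payoff to Stay out: p·8 + (1−p)·2 = 6p + 2
  the entrant's payoff to Enter: p·6 + (1−p)·6 = 6
  6p + 2 = 6  ⇒  6p = 4  ⇒  p = 2/3.
Set the incumbent's expected payoff from Fight equal to that from Accommodate:
  the incumbent's expected payoff from Fight: q·1 + (1−q)·8 = -7q + 8
  the incumbent's expected payoff from Accommodate: q·6 + (1−q)·0 = 6q
  -7q + 8 = 6q  ⇒  -13q = -8  ⇒  q = 8/13.

p = 2/3, q = 8/13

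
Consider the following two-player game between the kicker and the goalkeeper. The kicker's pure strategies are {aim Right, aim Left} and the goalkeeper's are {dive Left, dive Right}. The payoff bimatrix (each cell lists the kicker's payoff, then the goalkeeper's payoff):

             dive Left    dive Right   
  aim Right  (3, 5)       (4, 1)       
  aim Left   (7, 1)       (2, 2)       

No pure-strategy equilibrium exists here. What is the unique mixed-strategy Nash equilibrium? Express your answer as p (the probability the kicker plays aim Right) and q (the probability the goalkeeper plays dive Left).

p = 1/5, q = 1/3

For the goalkeeper to be willing to mix, the goalkeeper must be indifferent between dive Left and dive Right, which pins down the kicker's mix.
  the goalkeeper's payoff to dive Left: p·5 + (1−p)·1 = 4p + 1
  the goalkeeper's payoff to dive Right: p·1 + (1−p)·2 = -p + 2
  4p + 1 = -p + 2  ⇒  5p = 1  ⇒  p = 1/5.
In a mixed equilibrium the kicker is indifferent between aim Right and aim Left; this condition fixes q.
  the kicker's expected payoff from aim Right: q·3 + (1−q)·4 = -q + 4
  the kicker's expected payoff from aim Left: q·7 + (1−q)·2 = 5q + 2
  -q + 4 = 5q + 2  ⇒  -6q = -2  ⇒  q = 1/3.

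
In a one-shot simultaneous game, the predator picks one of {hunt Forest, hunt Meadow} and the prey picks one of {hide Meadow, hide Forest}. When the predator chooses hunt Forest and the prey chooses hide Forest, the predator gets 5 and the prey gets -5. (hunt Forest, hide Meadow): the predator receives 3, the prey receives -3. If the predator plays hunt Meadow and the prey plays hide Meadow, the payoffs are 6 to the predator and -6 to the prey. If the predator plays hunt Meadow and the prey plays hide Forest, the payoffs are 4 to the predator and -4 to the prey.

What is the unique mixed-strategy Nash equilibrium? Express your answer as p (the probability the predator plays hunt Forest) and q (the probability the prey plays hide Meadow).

p = 1/2, q = 1/4

The predator's mix must leave the prey indifferent between hide Meadow and hide Forest.
  the prey's payoff from hide Meadow: p·(-3) + (1−p)·(-6) = 3p - 6
  the prey's payoff from hide Forest: p·(-5) + (1−p)·(-4) = -p - 4
  3p - 6 = -p - 4  ⇒  4p = 2  ⇒  p = 1/2.
In a mixed equilibrium the predator is indifferent between hunt Forest and hunt Meadow; this condition fixes q.
  the predator's payoff from hunt Forest: q·3 + (1−q)·5 = -2q + 5
  the predator's payoff from hunt Meadow: q·6 + (1−q)·4 = 2q + 4
  -2q + 5 = 2q + 4  ⇒  -4q = -1  ⇒  q = 1/4.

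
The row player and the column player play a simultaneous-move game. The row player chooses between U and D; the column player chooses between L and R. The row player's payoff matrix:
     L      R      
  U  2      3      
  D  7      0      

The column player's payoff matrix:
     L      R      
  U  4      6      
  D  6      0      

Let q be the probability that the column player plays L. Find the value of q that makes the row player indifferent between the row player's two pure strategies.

q = 3/8

The row player's indifference between U and D determines the column player's mixing probability q:
  the row player's payoff from U: q·2 + (1−q)·3 = -q + 3
  the row player's payoff from D: q·7 + (1−q)·0 = 7q
  -q + 3 = 7q  ⇒  -8q = -3  ⇒  q = 3/8.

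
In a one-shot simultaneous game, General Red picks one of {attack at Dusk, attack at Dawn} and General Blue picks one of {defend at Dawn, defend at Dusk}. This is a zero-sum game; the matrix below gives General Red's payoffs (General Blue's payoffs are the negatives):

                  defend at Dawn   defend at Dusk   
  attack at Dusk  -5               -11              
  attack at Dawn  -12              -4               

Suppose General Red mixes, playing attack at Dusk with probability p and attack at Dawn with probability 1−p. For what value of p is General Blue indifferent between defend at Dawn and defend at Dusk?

p = 4/7

General Red's mix must leave General Blue indifferent between defend at Dawn and defend at Dusk.
  General Blue's expected payoff from defend at Dawn: p·5 + (1−p)·12 = -7p + 12
  General Blue's expected payoff from defend at Dusk: p·11 + (1−p)·4 = 7p + 4
  -7p + 12 = 7p + 4  ⇒  -14p = -8  ⇒  p = 4/7.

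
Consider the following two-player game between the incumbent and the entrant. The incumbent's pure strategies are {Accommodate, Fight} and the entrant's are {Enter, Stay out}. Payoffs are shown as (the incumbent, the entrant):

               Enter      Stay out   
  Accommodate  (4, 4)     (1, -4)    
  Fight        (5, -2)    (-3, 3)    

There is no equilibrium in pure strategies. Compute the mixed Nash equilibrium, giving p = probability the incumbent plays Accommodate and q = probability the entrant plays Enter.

The entrant's indifference between Enter and Stay out determines the incumbent's mixing probability p:
  the entrant's expected payoff from Enter: p·4 + (1−p)·(-2) = 6p - 2
  the entrant's expected payoff from Stay out: p·(-4) + (1−p)·3 = -7p + 3
  6p - 2 = -7p + 3  ⇒  13p = 5  ⇒  p = 5/13.
For the incumbent to be willing to mix, the incumbent must be indifferent between Accommodate and Fight, which pins down the entrant's mix.
  the incumbent's payoff from Accommodate: q·4 + (1−q)·1 = 3q + 1
  the incumbent's payoff from Fight: q·5 + (1−q)·(-3) = 8q - 3
  3q + 1 = 8q - 3  ⇒  -5q = -4  ⇒  q = 4/5.

p = 5/13, q = 4/5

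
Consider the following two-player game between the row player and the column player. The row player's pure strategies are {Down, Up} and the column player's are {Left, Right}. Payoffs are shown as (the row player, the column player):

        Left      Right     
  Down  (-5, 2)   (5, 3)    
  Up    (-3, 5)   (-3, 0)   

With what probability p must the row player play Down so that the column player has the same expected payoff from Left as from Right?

Set the column player's expected payoff from Left equal to that from Right:
  the column player's payoff from Left: p·2 + (1−p)·5 = -3p + 5
  the column player's payoff from Right: p·3 + (1−p)·0 = 3p
  -3p + 5 = 3p  ⇒  -6p = -5  ⇒  p = 5/6.

p = 5/6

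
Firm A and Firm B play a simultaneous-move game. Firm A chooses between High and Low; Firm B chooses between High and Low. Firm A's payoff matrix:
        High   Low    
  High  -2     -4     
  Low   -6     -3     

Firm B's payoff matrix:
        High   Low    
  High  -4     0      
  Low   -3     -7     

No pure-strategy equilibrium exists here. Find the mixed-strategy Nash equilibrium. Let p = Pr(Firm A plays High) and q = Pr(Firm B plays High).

Firm A's mix must leave Firm B indifferent between High and Low.
  Firm B's expected payoff from High: p·(-4) + (1−p)·(-3) = -p - 3
  Firm B's expected payoff from Low: p·0 + (1−p)·(-7) = 7p - 7
  -p - 3 = 7p - 7  ⇒  -8p = -4  ⇒  p = 1/2.
Set Firm A's expected payoff from High equal to that from Low:
  Firm A's payoff to High: q·(-2) + (1−q)·(-4) = 2q - 4
  Firm A's payoff to Low: q·(-6) + (1−q)·(-3) = -3q - 3
  2q - 4 = -3q - 3  ⇒  5q = 1  ⇒  q = 1/5.

p = 1/2, q = 1/5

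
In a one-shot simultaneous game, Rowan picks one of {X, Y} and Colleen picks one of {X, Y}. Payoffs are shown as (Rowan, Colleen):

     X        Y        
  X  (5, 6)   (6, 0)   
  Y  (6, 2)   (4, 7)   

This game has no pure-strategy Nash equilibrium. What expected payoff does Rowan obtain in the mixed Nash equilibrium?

Colleen's mix must leave Rowan indifferent between X and Y.
  Rowan's payoff to X: q·5 + (1−q)·6 = -q + 6
  Rowan's payoff to Y: q·6 + (1−q)·4 = 2q + 4
  -q + 6 = 2q + 4  ⇒  -3q = -2  ⇒  q = 2/3.
At equilibrium Rowan is indifferent across rows, so Rowan's payoff equals the payoff from X: (2/3)·5 + (1/3)·6 = 16/3.

16/3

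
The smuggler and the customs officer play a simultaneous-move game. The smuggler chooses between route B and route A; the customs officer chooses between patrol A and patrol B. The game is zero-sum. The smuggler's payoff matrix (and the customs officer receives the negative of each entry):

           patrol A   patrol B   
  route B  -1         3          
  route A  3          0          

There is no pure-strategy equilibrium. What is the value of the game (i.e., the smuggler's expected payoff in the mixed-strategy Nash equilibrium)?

v = 9/7

The customs officer's mix must leave the smuggler indifferent between route B and route A.
  the smuggler's payoff from route B: q·(-1) + (1−q)·3 = -4q + 3
  the smuggler's payoff from route A: q·3 + (1−q)·0 = 3q
  -4q + 3 = 3q  ⇒  -7q = -3  ⇒  q = 3/7.
The value is the smuggler's expected payoff against this mix (using route B): (3/7)·(-1) + (4/7)·3 = 9/7.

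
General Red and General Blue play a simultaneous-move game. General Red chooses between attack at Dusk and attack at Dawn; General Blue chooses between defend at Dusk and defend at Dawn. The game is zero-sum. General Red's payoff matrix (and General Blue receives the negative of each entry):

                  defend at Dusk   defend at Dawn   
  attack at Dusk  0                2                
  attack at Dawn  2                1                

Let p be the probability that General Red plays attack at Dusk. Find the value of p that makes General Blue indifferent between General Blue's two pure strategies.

General Red's mix must leave General Blue indifferent between defend at Dusk and defend at Dawn.
  General Blue's expected payoff from defend at Dusk: p·0 + (1−p)·(-2) = 2p - 2
  General Blue's expected payoff from defend at Dawn: p·(-2) + (1−p)·(-1) = -p - 1
  2p - 2 = -p - 1  ⇒  3p = 1  ⇒  p = 1/3.

p = 1/3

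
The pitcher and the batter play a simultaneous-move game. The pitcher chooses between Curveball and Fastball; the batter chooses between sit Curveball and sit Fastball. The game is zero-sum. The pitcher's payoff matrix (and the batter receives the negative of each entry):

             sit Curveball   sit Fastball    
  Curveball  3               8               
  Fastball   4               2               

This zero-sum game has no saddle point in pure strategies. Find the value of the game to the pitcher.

The batter's mix must leave the pitcher indifferent between Curveball and Fastball.
  the pitcher's payoff to Curveball: q·3 + (1−q)·8 = -5q + 8
  the pitcher's payoff to Fastball: q·4 + (1−q)·2 = 2q + 2
  -5q + 8 = 2q + 2  ⇒  -7q = -6  ⇒  q = 6/7.
The value is the pitcher's expected payoff against this mix (using Curveball): (6/7)·3 + (1/7)·8 = 26/7.

v = 26/7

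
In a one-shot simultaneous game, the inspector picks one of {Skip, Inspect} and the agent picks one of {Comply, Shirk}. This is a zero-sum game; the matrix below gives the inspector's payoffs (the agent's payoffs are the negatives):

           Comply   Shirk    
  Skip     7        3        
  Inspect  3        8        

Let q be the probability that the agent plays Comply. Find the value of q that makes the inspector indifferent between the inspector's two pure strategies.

q = 5/9

In a mixed equilibrium the inspector is indifferent between Skip and Inspect; this condition fixes q.
  the inspector's payoff to Skip: q·7 + (1−q)·3 = 4q + 3
  the inspector's payoff to Inspect: q·3 + (1−q)·8 = -5q + 8
  4q + 3 = -5q + 8  ⇒  9q = 5  ⇒  q = 5/9.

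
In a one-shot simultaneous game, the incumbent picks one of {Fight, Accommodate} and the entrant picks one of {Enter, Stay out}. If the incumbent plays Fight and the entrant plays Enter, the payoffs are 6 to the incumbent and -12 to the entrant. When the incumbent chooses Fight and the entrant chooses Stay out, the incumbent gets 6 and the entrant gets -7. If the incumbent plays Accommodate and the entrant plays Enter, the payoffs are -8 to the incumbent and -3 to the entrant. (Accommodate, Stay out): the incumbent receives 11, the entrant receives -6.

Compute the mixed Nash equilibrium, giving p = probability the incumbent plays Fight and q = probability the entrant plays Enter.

In a mixed equilibrium the entrant is indifferent between Enter and Stay out; this condition fixes p.
  the entrant's payoff from Enter: p·(-12) + (1−p)·(-3) = -9p - 3
  the entrant's payoff from Stay out: p·(-7) + (1−p)·(-6) = -p - 6
  -9p - 3 = -p - 6  ⇒  -8p = -3  ⇒  p = 3/8.
The entrant's mix must leave the incumbent indifferent between Fight and Accommodate.
  the incumbent's payoff to Fight: q·6 + (1−q)·6 = 6
  the incumbent's payoff to Accommodate: q·(-8) + (1−q)·11 = -19q + 11
  6 = -19q + 11  ⇒  19q = 5  ⇒  q = 5/19.

p = 3/8, q = 5/19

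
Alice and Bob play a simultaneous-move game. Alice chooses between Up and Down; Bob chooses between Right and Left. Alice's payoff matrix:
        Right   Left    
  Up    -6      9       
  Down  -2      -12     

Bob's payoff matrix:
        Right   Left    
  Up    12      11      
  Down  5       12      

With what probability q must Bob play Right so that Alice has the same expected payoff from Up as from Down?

Bob's mix must leave Alice indifferent between Up and Down.
  Alice's payoff to Up: q·(-6) + (1−q)·9 = -15q + 9
  Alice's payoff to Down: q·(-2) + (1−q)·(-12) = 10q - 12
  -15q + 9 = 10q - 12  ⇒  -25q = -21  ⇒  q = 21/25.

q = 21/25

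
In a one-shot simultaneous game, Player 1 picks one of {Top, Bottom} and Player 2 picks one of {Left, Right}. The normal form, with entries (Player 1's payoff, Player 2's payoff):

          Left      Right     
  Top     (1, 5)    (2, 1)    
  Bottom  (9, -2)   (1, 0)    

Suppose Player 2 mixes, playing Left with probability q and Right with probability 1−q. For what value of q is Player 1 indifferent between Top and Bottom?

For Player 1 to be willing to mix, Player 1 must be indifferent between Top and Bottom, which pins down Player 2's mix.
  Player 1's payoff to Top: q·1 + (1−q)·2 = -q + 2
  Player 1's payoff to Bottom: q·9 + (1−q)·1 = 8q + 1
  -q + 2 = 8q + 1  ⇒  -9q = -1  ⇒  q = 1/9.

q = 1/9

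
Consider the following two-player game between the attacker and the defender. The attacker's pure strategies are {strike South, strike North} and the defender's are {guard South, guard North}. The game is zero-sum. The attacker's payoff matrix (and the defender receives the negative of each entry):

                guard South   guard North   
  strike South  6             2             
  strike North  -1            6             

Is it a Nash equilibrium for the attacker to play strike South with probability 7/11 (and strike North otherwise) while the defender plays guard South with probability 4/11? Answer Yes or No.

Check the defender's indifference given the attacker's mix p = 7/11:
  payoff from guard South = -38/11; payoff from guard North = -38/11 — equal.
Check the attacker's indifference given the defender's mix q = 4/11:
  payoff from strike South = 38/11; payoff from strike North = 38/11 — equal.
Both players are indifferent, so neither can profitably deviate.

Yes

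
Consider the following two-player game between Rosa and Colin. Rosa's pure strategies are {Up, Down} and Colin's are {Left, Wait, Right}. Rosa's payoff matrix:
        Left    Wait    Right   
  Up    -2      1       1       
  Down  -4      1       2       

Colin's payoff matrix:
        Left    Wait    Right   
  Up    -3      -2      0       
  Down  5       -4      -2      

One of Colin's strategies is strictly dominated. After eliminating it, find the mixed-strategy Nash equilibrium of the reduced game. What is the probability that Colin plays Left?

Colin's strategy Wait is strictly dominated by Right: 0 > -2 and -2 > -4. Eliminate Wait.
Rosa's indifference between Up and Down determines Colin's mixing probability q:
  Rosa's expected payoff from Up: q·(-2) + (1−q)·1 = -3q + 1
  Rosa's expected payoff from Down: q·(-4) + (1−q)·2 = -6q + 2
  -3q + 1 = -6q + 2  ⇒  3q = 1  ⇒  q = 1/3.

q = 1/3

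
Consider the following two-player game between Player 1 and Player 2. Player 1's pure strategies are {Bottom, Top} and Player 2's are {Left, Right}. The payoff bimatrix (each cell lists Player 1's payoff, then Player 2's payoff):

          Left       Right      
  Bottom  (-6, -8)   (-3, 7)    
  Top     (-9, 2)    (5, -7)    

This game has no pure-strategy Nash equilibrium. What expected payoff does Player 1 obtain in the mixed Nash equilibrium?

Player 1's indifference between Bottom and Top determines Player 2's mixing probability q:
  Player 1's payoff from Bottom: q·(-6) + (1−q)·(-3) = -3q - 3
  Player 1's payoff from Top: q·(-9) + (1−q)·5 = -14q + 5
  -3q - 3 = -14q + 5  ⇒  11q = 8  ⇒  q = 8/11.
At equilibrium Player 1 is indifferent across rows, so Player 1's payoff equals the payoff from Bottom: (8/11)·(-6) + (3/11)·(-3) = -57/11.

-57/11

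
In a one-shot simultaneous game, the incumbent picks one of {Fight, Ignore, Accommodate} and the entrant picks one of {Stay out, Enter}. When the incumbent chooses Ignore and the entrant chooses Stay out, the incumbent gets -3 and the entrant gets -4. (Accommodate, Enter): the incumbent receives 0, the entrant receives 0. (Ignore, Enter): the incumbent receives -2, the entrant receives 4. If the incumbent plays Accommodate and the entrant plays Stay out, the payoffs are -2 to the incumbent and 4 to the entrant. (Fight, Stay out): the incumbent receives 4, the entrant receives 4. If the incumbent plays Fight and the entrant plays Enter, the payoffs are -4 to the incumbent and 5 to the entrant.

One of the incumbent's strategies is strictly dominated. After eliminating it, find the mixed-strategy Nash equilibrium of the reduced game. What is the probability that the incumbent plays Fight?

The incumbent's strategy Ignore is strictly dominated by Accommodate: -2 > -3 and 0 > -2. Eliminate Ignore.
Set the entrant's expected payoff from Stay out equal to that from Enter:
  the entrant's payoff from Stay out: p·4 + (1−p)·4 = 4
  the entrant's payoff from Enter: p·5 + (1−p)·0 = 5p
  4 = 5p  ⇒  -5p = -4  ⇒  p = 4/5.

p = 4/5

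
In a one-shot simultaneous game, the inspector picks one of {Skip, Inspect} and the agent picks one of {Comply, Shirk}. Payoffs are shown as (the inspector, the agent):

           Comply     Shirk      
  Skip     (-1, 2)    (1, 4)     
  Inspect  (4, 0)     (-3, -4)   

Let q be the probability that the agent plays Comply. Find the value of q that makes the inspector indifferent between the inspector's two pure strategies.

Set the inspector's expected payoff from Skip equal to that from Inspect:
  the inspector's payoff from Skip: q·(-1) + (1−q)·1 = -2q + 1
  the inspector's payoff from Inspect: q·4 + (1−q)·(-3) = 7q - 3
  -2q + 1 = 7q - 3  ⇒  -9q = -4  ⇒  q = 4/9.

q = 4/9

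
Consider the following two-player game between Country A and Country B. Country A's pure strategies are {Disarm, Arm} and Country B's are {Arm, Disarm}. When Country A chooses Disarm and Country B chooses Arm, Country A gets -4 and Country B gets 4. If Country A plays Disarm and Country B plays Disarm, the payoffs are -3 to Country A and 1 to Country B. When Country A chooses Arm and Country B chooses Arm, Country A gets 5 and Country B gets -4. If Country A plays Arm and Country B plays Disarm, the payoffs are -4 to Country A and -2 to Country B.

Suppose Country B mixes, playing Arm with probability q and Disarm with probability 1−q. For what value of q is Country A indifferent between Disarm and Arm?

Set Country A's expected payoff from Disarm equal to that from Arm:
  Country A's payoff from Disarm: q·(-4) + (1−q)·(-3) = -q - 3
  Country A's payoff from Arm: q·5 + (1−q)·(-4) = 9q - 4
  -q - 3 = 9q - 4  ⇒  -10q = -1  ⇒  q = 1/10.

q = 1/10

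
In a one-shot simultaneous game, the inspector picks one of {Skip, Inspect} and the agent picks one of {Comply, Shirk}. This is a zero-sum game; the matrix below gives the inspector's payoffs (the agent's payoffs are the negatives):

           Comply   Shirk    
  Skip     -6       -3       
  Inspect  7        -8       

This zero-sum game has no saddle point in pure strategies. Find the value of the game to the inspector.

In a mixed equilibrium the inspector is indifferent between Skip and Inspect; this condition fixes q.
  the inspector's expected payoff from Skip: q·(-6) + (1−q)·(-3) = -3q - 3
  the inspector's expected payoff from Inspect: q·7 + (1−q)·(-8) = 15q - 8
  -3q - 3 = 15q - 8  ⇒  -18q = -5  ⇒  q = 5/18.
The value is the inspector's expected payoff against this mix (using Skip): (5/18)·(-6) + (13/18)·(-3) = -23/6.

v = -23/6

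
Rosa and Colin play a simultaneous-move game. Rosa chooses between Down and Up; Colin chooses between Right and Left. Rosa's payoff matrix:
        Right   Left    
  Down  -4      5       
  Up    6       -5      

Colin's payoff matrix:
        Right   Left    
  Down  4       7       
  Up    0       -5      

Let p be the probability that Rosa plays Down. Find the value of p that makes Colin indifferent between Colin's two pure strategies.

p = 5/8

For Colin to be willing to mix, Colin must be indifferent between Right and Left, which pins down Rosa's mix.
  Colin's payoff to Right: p·4 + (1−p)·0 = 4p
  Colin's payoff to Left: p·7 + (1−p)·(-5) = 12p - 5
  4p = 12p - 5  ⇒  -8p = -5  ⇒  p = 5/8.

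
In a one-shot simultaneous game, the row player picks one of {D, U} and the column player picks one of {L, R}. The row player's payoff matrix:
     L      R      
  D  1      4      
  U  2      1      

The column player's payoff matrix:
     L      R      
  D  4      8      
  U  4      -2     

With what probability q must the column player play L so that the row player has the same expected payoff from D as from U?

Set the row player's expected payoff from D equal to that from U:
  the row player's expected payoff from D: q·1 + (1−q)·4 = -3q + 4
  the row player's expected payoff from U: q·2 + (1−q)·1 = q + 1
  -3q + 4 = q + 1  ⇒  -4q = -3  ⇒  q = 3/4.

q = 3/4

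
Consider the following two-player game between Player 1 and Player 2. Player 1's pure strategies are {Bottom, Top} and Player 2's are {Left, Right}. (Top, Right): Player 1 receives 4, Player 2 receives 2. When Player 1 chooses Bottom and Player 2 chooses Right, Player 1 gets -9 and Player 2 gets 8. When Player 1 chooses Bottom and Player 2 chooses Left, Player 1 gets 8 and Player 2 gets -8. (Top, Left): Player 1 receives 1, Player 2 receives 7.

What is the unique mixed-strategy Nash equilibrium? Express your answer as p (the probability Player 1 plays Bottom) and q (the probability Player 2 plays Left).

In a mixed equilibrium Player 2 is indifferent between Left and Right; this condition fixes p.
  Player 2's expected payoff from Left: p·(-8) + (1−p)·7 = -15p + 7
  Player 2's expected payoff from Right: p·8 + (1−p)·2 = 6p + 2
  -15p + 7 = 6p + 2  ⇒  -21p = -5  ⇒  p = 5/21.
For Player 1 to be willing to mix, Player 1 must be indifferent between Bottom and Top, which pins down Player 2's mix.
  Player 1's payoff to Bottom: q·8 + (1−q)·(-9) = 17q - 9
  Player 1's payoff to Top: q·1 + (1−q)·4 = -3q + 4
  17q - 9 = -3q + 4  ⇒  20q = 13  ⇒  q = 13/20.

p = 5/21, q = 13/20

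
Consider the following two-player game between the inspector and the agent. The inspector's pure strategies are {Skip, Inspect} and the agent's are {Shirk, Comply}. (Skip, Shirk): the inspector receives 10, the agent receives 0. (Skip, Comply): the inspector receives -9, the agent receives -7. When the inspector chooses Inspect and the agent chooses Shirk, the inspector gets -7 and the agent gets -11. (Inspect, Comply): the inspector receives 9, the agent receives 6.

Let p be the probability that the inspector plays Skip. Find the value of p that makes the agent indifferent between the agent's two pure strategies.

The agent's indifference between Shirk and Comply determines the inspector's mixing probability p:
  the agent's payoff from Shirk: p·0 + (1−p)·(-11) = 11p - 11
  the agent's payoff from Comply: p·(-7) + (1−p)·6 = -13p + 6
  11p - 11 = -13p + 6  ⇒  24p = 17  ⇒  p = 17/24.

p = 17/24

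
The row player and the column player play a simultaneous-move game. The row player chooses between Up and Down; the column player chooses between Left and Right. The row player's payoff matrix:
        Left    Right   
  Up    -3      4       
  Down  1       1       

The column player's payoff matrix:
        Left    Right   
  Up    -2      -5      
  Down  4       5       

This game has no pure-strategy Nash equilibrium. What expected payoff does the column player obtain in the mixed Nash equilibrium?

5/2

The column player's indifference between Left and Right determines the row player's mixing probability p:
  the column player's expected payoff from Left: p·(-2) + (1−p)·4 = -6p + 4
  the column player's expected payoff from Right: p·(-5) + (1−p)·5 = -10p + 5
  -6p + 4 = -10p + 5  ⇒  4p = 1  ⇒  p = 1/4.
At equilibrium the column player is indifferent across columns, so the column player's payoff equals the payoff from Left: (1/4)·(-2) + (3/4)·4 = 5/2.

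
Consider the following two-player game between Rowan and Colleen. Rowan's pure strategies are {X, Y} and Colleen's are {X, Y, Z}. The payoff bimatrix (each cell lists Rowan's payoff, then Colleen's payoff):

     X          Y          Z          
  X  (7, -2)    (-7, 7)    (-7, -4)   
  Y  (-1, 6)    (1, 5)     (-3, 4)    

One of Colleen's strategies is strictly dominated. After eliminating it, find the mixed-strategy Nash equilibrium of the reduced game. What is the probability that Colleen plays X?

q = 1/2

Colleen's strategy Z is strictly dominated by X: -2 > -4 and 6 > 4. Eliminate Z.
Colleen's mix must leave Rowan indifferent between X and Y.
  Rowan's payoff to X: q·7 + (1−q)·(-7) = 14q - 7
  Rowan's payoff to Y: q·(-1) + (1−q)·1 = -2q + 1
  14q - 7 = -2q + 1  ⇒  16q = 8  ⇒  q = 1/2.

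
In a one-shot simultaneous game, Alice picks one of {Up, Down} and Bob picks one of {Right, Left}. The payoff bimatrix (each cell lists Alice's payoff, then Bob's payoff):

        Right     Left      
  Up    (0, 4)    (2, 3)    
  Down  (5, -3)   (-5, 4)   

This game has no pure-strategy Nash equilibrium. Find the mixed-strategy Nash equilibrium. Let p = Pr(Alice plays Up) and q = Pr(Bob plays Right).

p = 7/8, q = 7/12

Set Bob's expected payoff from Right equal to that from Left:
  Bob's payoff from Right: p·4 + (1−p)·(-3) = 7p - 3
  Bob's payoff from Left: p·3 + (1−p)·4 = -p + 4
  7p - 3 = -p + 4  ⇒  8p = 7  ⇒  p = 7/8.
Bob's mix must leave Alice indifferent between Up and Down.
  Alice's payoff from Up: q·0 + (1−q)·2 = -2q + 2
  Alice's payoff from Down: q·5 + (1−q)·(-5) = 10q - 5
  -2q + 2 = 10q - 5  ⇒  -12q = -7  ⇒  q = 7/12.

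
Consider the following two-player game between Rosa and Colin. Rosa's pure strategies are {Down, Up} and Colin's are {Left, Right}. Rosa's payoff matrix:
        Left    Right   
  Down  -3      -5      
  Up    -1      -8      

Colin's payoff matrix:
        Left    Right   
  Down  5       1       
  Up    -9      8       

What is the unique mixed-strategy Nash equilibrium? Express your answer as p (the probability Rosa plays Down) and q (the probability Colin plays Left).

p = 17/21, q = 3/5

Colin's indifference between Left and Right determines Rosa's mixing probability p:
  Colin's payoff from Left: p·5 + (1−p)·(-9) = 14p - 9
  Colin's payoff from Right: p·1 + (1−p)·8 = -7p + 8
  14p - 9 = -7p + 8  ⇒  21p = 17  ⇒  p = 17/21.
For Rosa to be willing to mix, Rosa must be indifferent between Down and Up, which pins down Colin's mix.
  Rosa's payoff from Down: q·(-3) + (1−q)·(-5) = 2q - 5
  Rosa's payoff from Up: q·(-1) + (1−q)·(-8) = 7q - 8
  2q - 5 = 7q - 8  ⇒  -5q = -3  ⇒  q = 3/5.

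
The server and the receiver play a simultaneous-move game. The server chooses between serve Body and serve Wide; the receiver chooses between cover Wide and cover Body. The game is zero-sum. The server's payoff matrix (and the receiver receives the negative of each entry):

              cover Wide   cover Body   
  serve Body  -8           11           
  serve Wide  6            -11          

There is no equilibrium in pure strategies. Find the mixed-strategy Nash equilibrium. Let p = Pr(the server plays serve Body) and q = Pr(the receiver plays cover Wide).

p = 17/36, q = 11/18

In a mixed equilibrium the receiver is indifferent between cover Wide and cover Body; this condition fixes p.
  the receiver's payoff from cover Wide: p·8 + (1−p)·(-6) = 14p - 6
  the receiver's payoff from cover Body: p·(-11) + (1−p)·11 = -22p + 11
  14p - 6 = -22p + 11  ⇒  36p = 17  ⇒  p = 17/36.
Set the server's expected payoff from serve Body equal to that from serve Wide:
  the server's payoff to serve Body: q·(-8) + (1−q)·11 = -19q + 11
  the server's payoff to serve Wide: q·6 + (1−q)·(-11) = 17q - 11
  -19q + 11 = 17q - 11  ⇒  -36q = -22  ⇒  q = 11/18.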